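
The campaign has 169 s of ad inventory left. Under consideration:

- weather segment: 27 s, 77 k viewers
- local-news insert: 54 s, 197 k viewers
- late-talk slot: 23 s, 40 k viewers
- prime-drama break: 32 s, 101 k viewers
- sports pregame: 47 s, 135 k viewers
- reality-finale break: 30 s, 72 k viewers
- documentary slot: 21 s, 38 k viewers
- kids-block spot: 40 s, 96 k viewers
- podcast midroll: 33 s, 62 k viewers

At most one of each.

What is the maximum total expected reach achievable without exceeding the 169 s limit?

510

By expected reach per s: local-news insert 3.65, prime-drama break 3.16, sports pregame 2.87, weather segment 2.85 lead.
Taking weather segment + local-news insert + prime-drama break + sports pregame: 160 s used, 510 in expected reach.
Every other selection either busts 169 s or fails to beat 510.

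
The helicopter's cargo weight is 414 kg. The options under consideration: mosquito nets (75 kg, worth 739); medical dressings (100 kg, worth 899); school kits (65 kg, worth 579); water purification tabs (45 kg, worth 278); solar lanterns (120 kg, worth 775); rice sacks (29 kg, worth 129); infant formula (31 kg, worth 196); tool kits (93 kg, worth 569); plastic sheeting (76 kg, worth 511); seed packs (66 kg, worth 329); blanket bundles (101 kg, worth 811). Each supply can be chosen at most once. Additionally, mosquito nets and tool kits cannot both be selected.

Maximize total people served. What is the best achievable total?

3357

Greedy by ratio would take mosquito nets + medical dressings + school kits + rice sacks + infant formula + blanket bundles: 401 kg used, total 3353.
Dropping rice sacks and infant formula frees 60 kg; slotting in seed packs (66 kg) lifts the total to 3357 at 407 kg.
The spare 7 kg is too small for any remaining supply, and no feasible exchange beats 3357.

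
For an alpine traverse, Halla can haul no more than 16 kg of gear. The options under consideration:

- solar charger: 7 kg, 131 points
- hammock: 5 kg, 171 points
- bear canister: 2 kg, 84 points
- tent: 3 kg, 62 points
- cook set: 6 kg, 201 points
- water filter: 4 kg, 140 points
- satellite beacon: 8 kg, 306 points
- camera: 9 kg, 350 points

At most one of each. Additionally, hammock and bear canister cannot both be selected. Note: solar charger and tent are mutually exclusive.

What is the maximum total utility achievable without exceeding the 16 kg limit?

Density check — bear canister 42.00, camera 38.89, satellite beacon 38.25 are the best per kg.
Greedy by ratio would take bear canister + water filter + camera: 15 kg used, total 574.
Dropping water filter and camera frees 13 kg; slotting in cook set + satellite beacon (14 kg) lifts the total to 591 at 16 kg.

591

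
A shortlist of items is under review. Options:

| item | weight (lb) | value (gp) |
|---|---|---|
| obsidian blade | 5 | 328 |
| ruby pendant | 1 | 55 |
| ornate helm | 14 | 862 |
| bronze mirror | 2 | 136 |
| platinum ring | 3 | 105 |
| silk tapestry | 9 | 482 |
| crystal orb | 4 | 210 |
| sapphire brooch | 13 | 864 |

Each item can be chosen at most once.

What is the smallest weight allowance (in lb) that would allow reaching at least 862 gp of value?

13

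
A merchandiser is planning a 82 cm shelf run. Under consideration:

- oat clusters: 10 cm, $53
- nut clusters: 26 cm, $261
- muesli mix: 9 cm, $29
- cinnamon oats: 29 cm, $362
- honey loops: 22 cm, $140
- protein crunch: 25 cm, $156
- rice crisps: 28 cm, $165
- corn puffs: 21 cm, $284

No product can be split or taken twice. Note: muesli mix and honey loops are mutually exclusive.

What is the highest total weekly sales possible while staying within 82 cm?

907

Ranking by ratio (weekly sales/cm): corn puffs 13.52, cinnamon oats 12.48, nut clusters 10.04.
Taking nut clusters + cinnamon oats + corn puffs: 76 cm used, 907 in weekly sales.
The closest alternative, oat clusters + cinnamon oats + honey loops + corn puffs, reaches only 839.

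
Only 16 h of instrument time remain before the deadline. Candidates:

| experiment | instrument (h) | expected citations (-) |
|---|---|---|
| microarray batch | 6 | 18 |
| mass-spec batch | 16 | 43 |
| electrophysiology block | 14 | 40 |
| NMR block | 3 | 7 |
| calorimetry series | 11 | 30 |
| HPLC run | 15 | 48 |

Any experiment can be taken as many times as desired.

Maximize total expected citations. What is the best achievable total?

48

Density check — HPLC run 3.20, microarray batch 3.00, electrophysiology block 2.86 are the best per h.
HPLC run uses 15 of the 16 h and totals 48.
Every other selection either busts 16 h or fails to beat 48.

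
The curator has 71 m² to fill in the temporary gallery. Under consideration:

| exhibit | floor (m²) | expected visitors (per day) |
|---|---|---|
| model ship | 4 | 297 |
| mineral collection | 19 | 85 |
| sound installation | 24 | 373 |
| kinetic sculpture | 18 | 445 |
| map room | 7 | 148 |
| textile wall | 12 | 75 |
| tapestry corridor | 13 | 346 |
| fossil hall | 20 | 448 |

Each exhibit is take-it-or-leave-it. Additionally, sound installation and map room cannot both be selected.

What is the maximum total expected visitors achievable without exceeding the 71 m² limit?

1684

The ratio ordering already packs tightly: model ship + kinetic sculpture + map room + tapestry corridor + fossil hall, 62 m², 1684.
The closest alternative, model ship + kinetic sculpture + textile wall + tapestry corridor + fossil hall, reaches only 1611.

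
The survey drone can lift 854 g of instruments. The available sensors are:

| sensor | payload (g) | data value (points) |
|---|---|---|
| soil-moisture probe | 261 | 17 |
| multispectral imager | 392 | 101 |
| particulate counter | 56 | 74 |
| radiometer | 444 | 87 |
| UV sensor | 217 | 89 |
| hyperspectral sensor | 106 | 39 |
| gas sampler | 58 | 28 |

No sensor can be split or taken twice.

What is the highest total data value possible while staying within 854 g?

Multispectral imager + particulate counter + UV sensor + hyperspectral sensor + gas sampler uses 829 of the 854 g and totals 331.
The closest alternative, multispectral imager + particulate counter + UV sensor + hyperspectral sensor, reaches only 303.

331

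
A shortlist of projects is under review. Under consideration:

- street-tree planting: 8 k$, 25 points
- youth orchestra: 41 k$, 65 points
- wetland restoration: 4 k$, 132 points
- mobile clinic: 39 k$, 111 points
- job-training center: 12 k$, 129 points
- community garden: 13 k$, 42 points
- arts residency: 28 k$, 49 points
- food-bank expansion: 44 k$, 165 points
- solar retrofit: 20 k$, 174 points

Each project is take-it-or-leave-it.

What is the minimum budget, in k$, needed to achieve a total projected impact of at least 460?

Need the lightest bundle worth ≥ 460.
Taking street-tree planting + wetland restoration + job-training center + solar retrofit gives 460 (≥ 460) for 44 k$.
Below 44 k$ the best achievable stays under 460.

44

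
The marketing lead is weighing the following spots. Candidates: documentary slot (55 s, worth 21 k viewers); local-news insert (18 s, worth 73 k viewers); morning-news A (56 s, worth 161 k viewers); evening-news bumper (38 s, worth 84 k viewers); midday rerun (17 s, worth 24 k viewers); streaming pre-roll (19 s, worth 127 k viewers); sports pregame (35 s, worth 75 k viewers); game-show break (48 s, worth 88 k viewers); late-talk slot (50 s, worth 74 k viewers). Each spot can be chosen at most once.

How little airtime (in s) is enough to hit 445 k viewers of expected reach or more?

131

Need the lightest bundle worth ≥ 445.
local-news insert + morning-news A + evening-news bumper + streaming pre-roll reaches 445 using 131 s.
Any bundle with less than 131 s falls short of 445.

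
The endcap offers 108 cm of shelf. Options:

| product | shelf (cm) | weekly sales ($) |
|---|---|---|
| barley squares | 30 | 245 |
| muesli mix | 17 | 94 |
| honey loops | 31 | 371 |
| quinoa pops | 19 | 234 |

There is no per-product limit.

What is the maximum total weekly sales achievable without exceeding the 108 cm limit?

1307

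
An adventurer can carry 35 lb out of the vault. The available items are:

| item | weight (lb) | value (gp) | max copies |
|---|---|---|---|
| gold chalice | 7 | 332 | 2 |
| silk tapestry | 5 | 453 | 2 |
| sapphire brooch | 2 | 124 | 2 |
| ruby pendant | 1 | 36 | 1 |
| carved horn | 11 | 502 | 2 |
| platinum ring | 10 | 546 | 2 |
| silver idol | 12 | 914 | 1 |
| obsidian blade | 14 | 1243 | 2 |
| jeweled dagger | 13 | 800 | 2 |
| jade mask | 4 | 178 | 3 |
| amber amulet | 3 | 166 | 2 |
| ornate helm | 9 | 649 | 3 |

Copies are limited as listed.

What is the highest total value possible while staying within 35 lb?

3063

By value per lb: silk tapestry 90.60, obsidian blade 88.79, silver idol 76.17, ornate helm 72.11 lead.
Taking the top-ratio items first gives 2×silk tapestry + sapphire brooch + obsidian blade + ornate helm for 2922 (35 lb).
The 14 lb tied up in silk tapestry and ornate helm is better spent on obsidian blade — total rises to 3063 (35 lb).
That's the maximum — no swap from here does better than 3063.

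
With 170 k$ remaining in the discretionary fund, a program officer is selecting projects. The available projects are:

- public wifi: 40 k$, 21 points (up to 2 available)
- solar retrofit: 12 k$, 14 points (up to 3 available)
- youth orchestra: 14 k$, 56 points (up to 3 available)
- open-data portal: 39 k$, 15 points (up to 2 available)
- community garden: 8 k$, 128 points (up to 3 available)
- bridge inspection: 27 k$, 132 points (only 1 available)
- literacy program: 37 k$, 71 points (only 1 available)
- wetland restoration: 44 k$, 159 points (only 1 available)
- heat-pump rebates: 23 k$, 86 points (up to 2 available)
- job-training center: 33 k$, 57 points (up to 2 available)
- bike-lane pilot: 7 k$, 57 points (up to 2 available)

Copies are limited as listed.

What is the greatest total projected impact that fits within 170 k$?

Greedy by ratio would take solar retrofit + 3×youth orchestra + 3×community garden + bridge inspection + 2×heat-pump rebates + 2×bike-lane pilot: 165 k$ used, total 984.
Dropping solar retrofit and 2×youth orchestra frees 40 k$; slotting in wetland restoration (44 k$) lifts the total to 1017 at 169 k$.
The spare 1 k$ is too small for any remaining project, and no exchange beats 1017.

1017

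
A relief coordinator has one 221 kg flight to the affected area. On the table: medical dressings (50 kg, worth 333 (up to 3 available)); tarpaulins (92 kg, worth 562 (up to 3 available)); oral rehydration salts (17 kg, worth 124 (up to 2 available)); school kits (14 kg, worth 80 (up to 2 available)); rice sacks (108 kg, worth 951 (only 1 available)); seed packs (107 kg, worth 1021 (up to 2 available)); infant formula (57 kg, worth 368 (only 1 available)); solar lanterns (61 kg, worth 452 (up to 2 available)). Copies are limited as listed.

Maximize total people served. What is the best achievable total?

2042

Ranking by ratio (people served/kg): seed packs 9.54, rice sacks 8.81, solar lanterns 7.41, oral rehydration salts 7.29.
Taking 2×seed packs: 214 kg used, 2042 in people served.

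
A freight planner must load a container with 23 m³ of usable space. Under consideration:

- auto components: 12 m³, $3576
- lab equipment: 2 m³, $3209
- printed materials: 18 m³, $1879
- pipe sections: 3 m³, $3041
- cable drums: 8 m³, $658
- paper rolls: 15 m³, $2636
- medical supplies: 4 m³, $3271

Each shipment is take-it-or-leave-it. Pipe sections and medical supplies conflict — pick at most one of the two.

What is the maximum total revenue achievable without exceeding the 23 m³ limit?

10056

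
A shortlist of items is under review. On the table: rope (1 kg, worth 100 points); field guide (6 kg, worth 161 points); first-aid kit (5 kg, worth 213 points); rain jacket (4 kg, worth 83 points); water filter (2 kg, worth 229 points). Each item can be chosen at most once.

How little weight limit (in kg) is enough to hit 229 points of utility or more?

2

Need the lightest bundle worth ≥ 229.
water filter: 229 utility at 2 kg.
No combination under 2 kg hits 229.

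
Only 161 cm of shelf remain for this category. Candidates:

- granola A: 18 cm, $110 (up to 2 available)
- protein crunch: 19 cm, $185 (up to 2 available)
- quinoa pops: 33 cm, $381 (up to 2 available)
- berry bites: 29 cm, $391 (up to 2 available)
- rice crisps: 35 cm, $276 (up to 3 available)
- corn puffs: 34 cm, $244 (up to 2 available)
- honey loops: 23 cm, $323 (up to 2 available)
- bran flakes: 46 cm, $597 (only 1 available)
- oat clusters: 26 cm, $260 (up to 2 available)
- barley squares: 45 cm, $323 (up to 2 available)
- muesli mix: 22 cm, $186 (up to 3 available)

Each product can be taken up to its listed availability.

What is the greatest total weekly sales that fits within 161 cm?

The ratio heuristic lands on 2×berry bites + 2×honey loops + bran flakes (2025) but leaves 11 cm idle.
Dropping honey loops frees 23 cm; slotting in quinoa pops (33 cm) lifts the total to 2083 at 160 cm.
That's the maximum — no swap from here does better than 2083.

2083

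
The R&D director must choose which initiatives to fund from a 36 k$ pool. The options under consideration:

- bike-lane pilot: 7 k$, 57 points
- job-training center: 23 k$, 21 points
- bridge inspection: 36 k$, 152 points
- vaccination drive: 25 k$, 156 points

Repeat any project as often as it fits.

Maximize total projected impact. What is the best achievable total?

285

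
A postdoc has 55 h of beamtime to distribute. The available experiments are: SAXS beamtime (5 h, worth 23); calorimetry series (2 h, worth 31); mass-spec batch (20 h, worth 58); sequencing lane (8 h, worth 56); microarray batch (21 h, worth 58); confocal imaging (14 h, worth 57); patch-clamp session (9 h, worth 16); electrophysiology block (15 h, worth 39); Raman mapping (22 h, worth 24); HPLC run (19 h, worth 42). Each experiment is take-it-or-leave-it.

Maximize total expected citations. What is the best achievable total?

By expected citations per h: calorimetry series 15.50, sequencing lane 7.00, SAXS beamtime 4.60 lead.
The ratio ordering already packs tightly: SAXS beamtime + calorimetry series + mass-spec batch + sequencing lane + confocal imaging, 49 h, 225.

225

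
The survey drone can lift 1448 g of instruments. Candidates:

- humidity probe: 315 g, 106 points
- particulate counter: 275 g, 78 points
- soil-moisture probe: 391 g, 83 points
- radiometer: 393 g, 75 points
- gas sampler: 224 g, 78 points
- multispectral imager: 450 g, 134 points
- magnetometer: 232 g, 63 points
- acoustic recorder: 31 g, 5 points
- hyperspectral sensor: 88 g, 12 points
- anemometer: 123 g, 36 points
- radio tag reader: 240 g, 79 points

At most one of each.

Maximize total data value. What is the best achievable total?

445

Density check — gas sampler 0.35, humidity probe 0.34, radio tag reader 0.33, multispectral imager 0.30 are the best per g.
Greedy by ratio would take humidity probe + gas sampler + multispectral imager + acoustic recorder + anemometer + radio tag reader: 1383 g used, total 438.
Dropping multispectral imager frees 450 g; slotting in particulate counter + magnetometer (507 g) lifts the total to 445 at 1440 g.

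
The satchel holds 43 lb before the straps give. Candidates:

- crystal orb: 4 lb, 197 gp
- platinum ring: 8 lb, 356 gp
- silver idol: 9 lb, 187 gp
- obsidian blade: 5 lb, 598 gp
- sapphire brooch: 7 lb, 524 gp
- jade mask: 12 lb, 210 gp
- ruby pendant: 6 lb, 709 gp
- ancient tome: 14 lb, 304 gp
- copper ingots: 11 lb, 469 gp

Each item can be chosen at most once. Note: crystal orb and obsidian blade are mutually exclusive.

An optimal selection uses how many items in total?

5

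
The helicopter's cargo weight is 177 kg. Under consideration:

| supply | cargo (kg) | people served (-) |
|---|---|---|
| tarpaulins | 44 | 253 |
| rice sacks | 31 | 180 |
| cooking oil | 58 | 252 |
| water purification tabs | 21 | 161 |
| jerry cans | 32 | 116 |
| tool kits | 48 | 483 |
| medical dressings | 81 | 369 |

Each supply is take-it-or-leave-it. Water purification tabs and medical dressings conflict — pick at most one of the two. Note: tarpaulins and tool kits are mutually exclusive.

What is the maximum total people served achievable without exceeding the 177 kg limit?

1076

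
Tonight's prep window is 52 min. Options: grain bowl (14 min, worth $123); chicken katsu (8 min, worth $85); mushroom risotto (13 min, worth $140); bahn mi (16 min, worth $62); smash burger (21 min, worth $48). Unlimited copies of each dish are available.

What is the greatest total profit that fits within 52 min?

Ranking by ratio (profit/min): mushroom risotto 10.77, chicken katsu 10.62, grain bowl 8.79.
4×mushroom risotto uses 52 of the 52 min and totals 560.
No other feasible combination exceeds 560.

560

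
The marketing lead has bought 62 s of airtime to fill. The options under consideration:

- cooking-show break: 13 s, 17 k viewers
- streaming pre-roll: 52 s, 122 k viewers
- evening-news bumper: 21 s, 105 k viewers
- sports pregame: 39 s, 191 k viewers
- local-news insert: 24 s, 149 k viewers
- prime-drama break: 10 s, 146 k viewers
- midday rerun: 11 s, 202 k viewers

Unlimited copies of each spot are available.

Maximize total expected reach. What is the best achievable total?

1010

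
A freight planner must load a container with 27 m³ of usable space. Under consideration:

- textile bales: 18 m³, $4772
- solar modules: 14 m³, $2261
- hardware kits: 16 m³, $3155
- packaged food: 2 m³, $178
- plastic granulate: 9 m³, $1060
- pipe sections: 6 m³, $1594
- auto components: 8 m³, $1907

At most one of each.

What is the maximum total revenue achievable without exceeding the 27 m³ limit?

6679

By revenue per m³: pipe sections 265.67, textile bales 265.11, auto components 238.38, hardware kits 197.19 lead.
Greedy by ratio would take textile bales + packaged food + pipe sections: 26 m³ used, total 6544.
Replace packaged food and pipe sections with auto components: the trade gains 135 net, giving 6679 at 26 m³.
The closest alternative, textile bales + packaged food + pipe sections, reaches only 6544.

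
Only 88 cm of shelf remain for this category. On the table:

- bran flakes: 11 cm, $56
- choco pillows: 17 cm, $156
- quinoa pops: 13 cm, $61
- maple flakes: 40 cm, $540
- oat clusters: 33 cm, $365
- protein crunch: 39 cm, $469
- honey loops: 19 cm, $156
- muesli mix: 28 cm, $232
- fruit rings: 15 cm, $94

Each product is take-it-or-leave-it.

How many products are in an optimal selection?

2

Optimal total is 1009.
One optimal bundle: maple flakes + protein crunch (79 cm).
Every optimal selection uses 2 products.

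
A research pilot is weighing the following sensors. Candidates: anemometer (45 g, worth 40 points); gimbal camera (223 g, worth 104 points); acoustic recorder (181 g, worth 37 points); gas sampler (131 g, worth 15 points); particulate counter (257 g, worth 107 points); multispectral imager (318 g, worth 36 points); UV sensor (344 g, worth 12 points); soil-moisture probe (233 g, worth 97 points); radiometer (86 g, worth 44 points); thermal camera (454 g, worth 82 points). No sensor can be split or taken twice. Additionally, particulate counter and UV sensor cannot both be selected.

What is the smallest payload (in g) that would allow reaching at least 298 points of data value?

Look for the lowest-payload combination reaching 298.
gimbal camera + particulate counter + soil-moisture probe: 308 data value at 713 g.
Any bundle with less than 713 g falls short of 298.

713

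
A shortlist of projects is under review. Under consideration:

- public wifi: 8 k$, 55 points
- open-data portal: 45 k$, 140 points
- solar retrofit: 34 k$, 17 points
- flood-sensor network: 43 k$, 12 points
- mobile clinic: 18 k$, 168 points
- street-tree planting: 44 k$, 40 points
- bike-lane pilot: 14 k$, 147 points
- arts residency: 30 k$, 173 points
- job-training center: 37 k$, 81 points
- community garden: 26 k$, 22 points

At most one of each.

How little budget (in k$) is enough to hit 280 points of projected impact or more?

32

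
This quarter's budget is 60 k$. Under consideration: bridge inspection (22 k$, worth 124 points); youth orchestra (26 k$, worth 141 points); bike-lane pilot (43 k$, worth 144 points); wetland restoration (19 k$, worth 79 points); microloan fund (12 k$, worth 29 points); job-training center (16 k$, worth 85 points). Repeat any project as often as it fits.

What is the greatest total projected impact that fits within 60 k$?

333

Best packing: 2×bridge inspection + job-training center — 60 k$, 333 total.
That's the maximum — no swap from here does better than 333.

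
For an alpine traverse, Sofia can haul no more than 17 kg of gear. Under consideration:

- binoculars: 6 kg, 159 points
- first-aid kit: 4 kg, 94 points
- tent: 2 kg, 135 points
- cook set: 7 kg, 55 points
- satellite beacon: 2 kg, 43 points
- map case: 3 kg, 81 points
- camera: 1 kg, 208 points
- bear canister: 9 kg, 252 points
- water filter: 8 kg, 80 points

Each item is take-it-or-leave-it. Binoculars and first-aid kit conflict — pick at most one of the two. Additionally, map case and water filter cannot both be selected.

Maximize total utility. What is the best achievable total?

Ranking by ratio (utility/kg): camera 208.00, tent 67.50, bear canister 28.00.
Best packing: tent + satellite beacon + map case + camera + bear canister — 17 kg, 719 total.
Nothing else feasible within 17 kg beats 719.

719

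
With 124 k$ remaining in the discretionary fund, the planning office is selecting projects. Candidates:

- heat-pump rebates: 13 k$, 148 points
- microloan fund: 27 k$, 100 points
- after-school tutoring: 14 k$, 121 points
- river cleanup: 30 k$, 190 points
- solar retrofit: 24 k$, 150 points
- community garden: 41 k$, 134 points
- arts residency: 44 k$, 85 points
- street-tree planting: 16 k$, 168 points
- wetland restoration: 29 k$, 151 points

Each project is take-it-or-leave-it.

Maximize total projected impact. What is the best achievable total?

877

Density check — heat-pump rebates 11.38, street-tree planting 10.50, after-school tutoring 8.64, river cleanup 6.33 are the best per k$.
Heat-pump rebates + microloan fund + after-school tutoring + river cleanup + solar retrofit + street-tree planting uses 124 of the 124 k$ and totals 877.
No other feasible combination exceeds 877.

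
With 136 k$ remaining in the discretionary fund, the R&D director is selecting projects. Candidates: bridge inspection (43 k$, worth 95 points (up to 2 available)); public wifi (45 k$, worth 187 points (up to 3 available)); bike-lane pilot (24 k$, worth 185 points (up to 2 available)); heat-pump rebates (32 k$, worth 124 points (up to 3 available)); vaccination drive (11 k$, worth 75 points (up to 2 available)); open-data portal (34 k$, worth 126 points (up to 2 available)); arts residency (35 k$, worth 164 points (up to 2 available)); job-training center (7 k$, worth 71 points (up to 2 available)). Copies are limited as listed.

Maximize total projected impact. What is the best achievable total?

849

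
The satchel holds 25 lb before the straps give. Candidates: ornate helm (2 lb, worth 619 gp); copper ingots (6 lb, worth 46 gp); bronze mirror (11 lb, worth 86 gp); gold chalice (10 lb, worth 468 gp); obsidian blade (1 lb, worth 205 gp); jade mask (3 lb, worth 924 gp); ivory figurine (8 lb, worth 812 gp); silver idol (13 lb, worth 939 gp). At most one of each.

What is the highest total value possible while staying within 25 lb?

3028

By value per lb: ornate helm 309.50, jade mask 308.00, obsidian blade 205.00 lead.
The ratio ordering already packs tightly: ornate helm + gold chalice + obsidian blade + jade mask + ivory figurine, 24 lb, 3028.
That's the maximum — no swap from here does better than 3028.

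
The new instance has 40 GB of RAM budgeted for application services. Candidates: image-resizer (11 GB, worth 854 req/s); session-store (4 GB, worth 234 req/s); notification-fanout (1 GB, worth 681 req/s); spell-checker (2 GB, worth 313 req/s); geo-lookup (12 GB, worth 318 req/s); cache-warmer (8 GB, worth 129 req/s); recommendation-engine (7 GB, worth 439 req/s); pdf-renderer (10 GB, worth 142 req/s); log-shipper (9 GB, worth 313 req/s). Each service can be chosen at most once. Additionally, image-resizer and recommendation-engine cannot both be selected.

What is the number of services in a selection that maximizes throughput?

6

Optimal total is 2713.
image-resizer + session-store + notification-fanout + spell-checker + geo-lookup + log-shipper hits 2713 at 39 GB.
Any selection reaching 2713 contains exactly 6 services.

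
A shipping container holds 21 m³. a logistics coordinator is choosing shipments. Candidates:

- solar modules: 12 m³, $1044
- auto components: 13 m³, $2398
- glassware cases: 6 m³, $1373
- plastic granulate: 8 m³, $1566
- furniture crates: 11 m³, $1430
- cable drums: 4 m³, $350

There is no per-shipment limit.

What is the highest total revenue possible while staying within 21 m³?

Greedy by ratio would take 3×glassware cases: 18 m³ used, total 4119.
The 6 m³ tied up in glassware cases is better spent on plastic granulate — total rises to 4312 (20 m³).
Nothing else within 21 m³ beats 4312.

4312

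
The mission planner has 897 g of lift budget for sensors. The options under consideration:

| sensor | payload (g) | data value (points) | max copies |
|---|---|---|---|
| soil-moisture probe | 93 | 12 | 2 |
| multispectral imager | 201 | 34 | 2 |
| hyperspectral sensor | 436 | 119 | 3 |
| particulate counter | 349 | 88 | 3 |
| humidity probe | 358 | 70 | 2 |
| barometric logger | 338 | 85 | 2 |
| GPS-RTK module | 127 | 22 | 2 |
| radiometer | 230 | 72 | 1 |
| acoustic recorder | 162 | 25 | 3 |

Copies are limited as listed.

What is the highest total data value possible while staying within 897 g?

238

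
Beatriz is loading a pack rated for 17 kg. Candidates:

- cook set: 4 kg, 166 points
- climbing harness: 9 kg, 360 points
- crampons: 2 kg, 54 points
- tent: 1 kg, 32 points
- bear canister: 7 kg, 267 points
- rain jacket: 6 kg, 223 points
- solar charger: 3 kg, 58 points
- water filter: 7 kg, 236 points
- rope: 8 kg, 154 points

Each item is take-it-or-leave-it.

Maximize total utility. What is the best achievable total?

Greedy by ratio would take cook set + climbing harness + crampons + tent: 16 kg used, total 612.
Replace cook set and crampons with bear canister: the trade gains 47 net, giving 659 at 17 kg.
Nothing else within 17 kg beats 659.

659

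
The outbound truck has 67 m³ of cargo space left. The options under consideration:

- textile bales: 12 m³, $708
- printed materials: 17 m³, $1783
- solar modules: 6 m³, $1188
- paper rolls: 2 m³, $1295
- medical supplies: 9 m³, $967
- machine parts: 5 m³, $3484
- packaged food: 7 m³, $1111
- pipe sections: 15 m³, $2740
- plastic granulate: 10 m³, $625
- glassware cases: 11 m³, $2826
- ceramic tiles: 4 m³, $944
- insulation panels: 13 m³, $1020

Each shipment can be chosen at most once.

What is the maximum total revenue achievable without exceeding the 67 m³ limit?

Filling by ratio: solar modules + paper rolls + medical supplies + machine parts + packaged food + pipe sections + glassware cases + ceramic tiles for 14555, with 8 m³ left unused.
Replace medical supplies with printed materials: the trade gains 816 net, giving 15371 at 67 m³.
Every other selection either busts 67 m³ or fails to beat 15371.

15371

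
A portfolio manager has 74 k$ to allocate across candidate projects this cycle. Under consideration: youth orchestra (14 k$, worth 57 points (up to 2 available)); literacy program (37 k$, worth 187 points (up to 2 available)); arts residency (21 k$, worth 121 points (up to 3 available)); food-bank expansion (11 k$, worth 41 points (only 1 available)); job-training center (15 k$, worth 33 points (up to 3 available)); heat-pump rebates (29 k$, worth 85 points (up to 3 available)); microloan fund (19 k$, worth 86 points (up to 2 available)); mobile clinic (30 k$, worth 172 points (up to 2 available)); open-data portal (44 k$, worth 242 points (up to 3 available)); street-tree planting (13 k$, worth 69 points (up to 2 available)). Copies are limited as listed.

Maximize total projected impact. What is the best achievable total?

Greedy by ratio would take 3×arts residency + food-bank expansion: 74 k$ used, total 404.
Dropping 3×arts residency and food-bank expansion frees 74 k$; slotting in mobile clinic + open-data portal (74 k$) lifts the total to 414 at 74 k$.
Nothing else within 74 k$ beats 414.

414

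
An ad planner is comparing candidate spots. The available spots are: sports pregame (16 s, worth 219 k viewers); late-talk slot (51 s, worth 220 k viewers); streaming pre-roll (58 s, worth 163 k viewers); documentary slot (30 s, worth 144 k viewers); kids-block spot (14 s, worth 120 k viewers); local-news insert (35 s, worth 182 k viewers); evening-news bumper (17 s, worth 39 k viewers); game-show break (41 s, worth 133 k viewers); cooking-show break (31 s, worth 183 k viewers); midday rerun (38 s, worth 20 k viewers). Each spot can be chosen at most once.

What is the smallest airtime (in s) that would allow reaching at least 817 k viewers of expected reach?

126

Look for the lowest-airtime combination reaching 817.
Taking sports pregame + documentary slot + kids-block spot + local-news insert + cooking-show break gives 848 (≥ 817) for 126 s.
No combination under 126 s hits 817.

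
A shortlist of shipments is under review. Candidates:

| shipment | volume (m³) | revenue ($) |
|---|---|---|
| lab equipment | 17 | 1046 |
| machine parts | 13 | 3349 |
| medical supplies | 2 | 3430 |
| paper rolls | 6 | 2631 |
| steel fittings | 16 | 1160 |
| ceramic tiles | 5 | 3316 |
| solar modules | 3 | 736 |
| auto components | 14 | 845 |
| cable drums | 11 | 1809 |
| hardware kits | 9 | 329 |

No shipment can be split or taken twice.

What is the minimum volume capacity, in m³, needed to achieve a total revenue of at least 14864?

40

Need the lightest bundle worth ≥ 14864.
machine parts + medical supplies + paper rolls + ceramic tiles + solar modules + cable drums: 15271 revenue at 40 m³.
No combination under 40 m³ hits 14864.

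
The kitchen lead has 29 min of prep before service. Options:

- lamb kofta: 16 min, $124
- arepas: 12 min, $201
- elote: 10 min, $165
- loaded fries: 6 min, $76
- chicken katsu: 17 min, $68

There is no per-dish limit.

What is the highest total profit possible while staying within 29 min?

By profit per min: arepas 16.75, elote 16.50, loaded fries 12.67 lead.
A density-first pass picks 2×arepas — 402 at 24 min.
The 12 min tied up in arepas is better spent on elote + loaded fries — total rises to 442 (28 min).
Nothing else within 29 min beats 442.

442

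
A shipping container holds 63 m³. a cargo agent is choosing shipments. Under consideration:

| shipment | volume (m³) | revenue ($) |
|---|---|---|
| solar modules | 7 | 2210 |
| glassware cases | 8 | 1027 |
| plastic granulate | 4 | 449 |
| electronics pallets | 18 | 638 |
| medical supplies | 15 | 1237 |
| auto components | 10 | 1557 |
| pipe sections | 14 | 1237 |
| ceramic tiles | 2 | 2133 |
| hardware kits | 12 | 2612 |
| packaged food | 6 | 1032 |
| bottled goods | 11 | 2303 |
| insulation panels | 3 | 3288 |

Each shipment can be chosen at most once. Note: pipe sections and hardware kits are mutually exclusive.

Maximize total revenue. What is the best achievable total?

16611

Taking solar modules + glassware cases + plastic granulate + auto components + ceramic tiles + hardware kits + packaged food + bottled goods + insulation panels: 63 m³ used, 16611 in revenue.
No other feasible combination exceeds 16611.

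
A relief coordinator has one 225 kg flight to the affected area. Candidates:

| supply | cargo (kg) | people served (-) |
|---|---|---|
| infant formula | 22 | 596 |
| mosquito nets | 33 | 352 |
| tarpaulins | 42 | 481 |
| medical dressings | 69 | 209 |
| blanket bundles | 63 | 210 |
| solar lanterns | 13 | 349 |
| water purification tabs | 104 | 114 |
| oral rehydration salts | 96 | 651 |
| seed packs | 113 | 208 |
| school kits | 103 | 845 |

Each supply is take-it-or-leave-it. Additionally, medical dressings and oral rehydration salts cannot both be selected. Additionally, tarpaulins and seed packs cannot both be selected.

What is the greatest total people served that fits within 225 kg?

2623

By people served per kg: infant formula 27.09, solar lanterns 26.85, tarpaulins 11.45 lead.
The ratio ordering already packs tightly: infant formula + mosquito nets + tarpaulins + solar lanterns + school kits, 213 kg, 2623.
The closest alternative, infant formula + mosquito nets + tarpaulins + solar lanterns + oral rehydration salts, reaches only 2429.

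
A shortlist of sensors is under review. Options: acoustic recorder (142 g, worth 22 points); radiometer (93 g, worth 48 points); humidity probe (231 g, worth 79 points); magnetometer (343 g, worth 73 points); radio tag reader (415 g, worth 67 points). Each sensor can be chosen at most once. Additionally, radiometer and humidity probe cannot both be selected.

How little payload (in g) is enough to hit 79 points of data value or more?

231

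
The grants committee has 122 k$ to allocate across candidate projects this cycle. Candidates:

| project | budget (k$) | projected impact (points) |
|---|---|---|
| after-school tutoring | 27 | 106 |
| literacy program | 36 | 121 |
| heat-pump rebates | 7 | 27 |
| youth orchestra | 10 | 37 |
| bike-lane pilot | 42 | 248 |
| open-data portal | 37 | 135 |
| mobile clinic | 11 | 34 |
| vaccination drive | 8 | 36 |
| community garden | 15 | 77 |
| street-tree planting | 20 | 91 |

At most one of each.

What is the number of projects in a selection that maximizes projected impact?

6

Optimal total is 595.
One optimal bundle: after-school tutoring + youth orchestra + bike-lane pilot + vaccination drive + community garden + street-tree planting (122 k$).
Any selection reaching 595 contains exactly 6 projects.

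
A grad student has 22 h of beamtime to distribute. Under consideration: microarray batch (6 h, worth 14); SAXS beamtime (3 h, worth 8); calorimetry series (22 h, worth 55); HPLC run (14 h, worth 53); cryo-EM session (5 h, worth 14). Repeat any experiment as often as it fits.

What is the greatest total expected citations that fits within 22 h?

75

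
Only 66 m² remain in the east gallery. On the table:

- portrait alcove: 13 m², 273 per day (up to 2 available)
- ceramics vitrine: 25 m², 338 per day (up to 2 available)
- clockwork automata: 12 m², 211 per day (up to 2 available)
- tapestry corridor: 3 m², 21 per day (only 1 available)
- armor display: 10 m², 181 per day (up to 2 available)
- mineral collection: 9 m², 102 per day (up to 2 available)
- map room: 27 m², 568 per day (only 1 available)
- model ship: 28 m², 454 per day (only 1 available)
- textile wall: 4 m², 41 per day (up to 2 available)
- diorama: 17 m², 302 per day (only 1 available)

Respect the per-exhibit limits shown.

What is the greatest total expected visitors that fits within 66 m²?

1325

A density-first pass picks 2×portrait alcove + tapestry corridor + armor display + map room — 1316 at 66 m².
The 13 m² tied up in tapestry corridor and armor display is better spent on clockwork automata — total rises to 1325 (65 m²).
Every other selection either busts 66 m² or exceeds an availability limit or fails to beat 1325.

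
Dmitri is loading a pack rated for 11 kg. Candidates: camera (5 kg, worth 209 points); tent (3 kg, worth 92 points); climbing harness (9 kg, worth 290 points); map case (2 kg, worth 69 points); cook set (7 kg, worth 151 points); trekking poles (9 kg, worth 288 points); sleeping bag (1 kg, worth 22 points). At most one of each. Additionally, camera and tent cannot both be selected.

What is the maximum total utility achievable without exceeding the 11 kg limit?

359

Climbing harness + map case uses 11 of the 11 kg and totals 359.
No other feasible combination exceeds 359.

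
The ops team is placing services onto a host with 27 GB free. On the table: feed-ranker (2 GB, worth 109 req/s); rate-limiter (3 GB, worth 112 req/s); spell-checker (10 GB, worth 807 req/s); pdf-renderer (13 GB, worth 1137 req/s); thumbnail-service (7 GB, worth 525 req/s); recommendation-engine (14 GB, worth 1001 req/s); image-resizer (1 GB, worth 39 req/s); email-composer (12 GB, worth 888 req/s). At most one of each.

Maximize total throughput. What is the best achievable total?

2138

Density check — pdf-renderer 87.46, spell-checker 80.70, thumbnail-service 75.00 are the best per GB.
Filling by ratio: feed-ranker + spell-checker + pdf-renderer + image-resizer for 2092, with 1 GB left unused.
Replace feed-ranker and spell-checker and image-resizer with recommendation-engine: the trade gains 46 net, giving 2138 at 27 GB.
Next best is feed-ranker + pdf-renderer + email-composer at 2134 (27 GB) — short by 4.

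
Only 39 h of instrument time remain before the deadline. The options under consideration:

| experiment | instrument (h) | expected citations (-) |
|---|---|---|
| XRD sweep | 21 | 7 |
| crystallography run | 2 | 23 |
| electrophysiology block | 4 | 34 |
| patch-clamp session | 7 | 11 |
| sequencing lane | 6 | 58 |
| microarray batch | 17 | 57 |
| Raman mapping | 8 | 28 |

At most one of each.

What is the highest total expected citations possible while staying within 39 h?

200

The ratio ordering already packs tightly: crystallography run + electrophysiology block + sequencing lane + microarray batch + Raman mapping, 37 h, 200.
That's the maximum — no swap from here does better than 200.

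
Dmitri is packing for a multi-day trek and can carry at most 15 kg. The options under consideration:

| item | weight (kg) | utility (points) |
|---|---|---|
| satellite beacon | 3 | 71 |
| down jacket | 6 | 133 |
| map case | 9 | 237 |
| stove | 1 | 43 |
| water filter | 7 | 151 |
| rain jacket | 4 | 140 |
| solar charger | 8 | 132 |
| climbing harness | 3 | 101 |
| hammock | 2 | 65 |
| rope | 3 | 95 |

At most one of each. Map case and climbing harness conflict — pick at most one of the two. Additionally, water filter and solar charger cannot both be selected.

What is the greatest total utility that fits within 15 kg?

By utility per kg: stove 43.00, rain jacket 35.00, climbing harness 33.67, hammock 32.50 lead.
A density-first pass picks stove + rain jacket + climbing harness + hammock + rope — 444 at 13 kg.
The 1 kg tied up in stove is better spent on satellite beacon — total rises to 472 (15 kg).
Next best is satellite beacon + stove + rain jacket + climbing harness + rope at 450 (14 kg) — short by 22.

472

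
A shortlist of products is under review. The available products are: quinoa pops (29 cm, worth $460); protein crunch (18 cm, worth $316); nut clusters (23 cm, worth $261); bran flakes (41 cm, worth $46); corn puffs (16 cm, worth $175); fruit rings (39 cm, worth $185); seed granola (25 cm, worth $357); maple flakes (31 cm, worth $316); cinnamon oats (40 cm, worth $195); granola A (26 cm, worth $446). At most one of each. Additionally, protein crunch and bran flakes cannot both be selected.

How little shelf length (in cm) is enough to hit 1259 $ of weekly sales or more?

Minimise cm subject to total weekly sales ≥ 1259.
quinoa pops + seed granola + granola A: 1263 weekly sales at 80 cm.
Below 80 cm the best achievable stays under 1259.

80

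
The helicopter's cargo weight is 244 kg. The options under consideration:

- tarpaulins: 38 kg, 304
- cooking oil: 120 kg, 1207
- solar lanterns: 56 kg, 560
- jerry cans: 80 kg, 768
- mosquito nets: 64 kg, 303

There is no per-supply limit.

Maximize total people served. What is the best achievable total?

Ranking by ratio (people served/kg): cooking oil 10.06, solar lanterns 10.00, jerry cans 9.60.
Best packing: 2×cooking oil — 240 kg, 2414 total.
Every other selection either busts 244 kg or fails to beat 2414.

2414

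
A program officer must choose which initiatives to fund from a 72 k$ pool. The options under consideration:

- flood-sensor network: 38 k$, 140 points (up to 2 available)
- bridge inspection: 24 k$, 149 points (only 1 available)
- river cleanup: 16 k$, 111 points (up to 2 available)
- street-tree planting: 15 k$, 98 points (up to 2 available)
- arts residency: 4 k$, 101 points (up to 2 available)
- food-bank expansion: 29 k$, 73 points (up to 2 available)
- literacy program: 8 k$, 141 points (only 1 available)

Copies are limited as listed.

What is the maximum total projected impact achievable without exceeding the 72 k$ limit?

714

The ratio heuristic lands on 2×river cleanup + street-tree planting + 2×arts residency + literacy program (663) but leaves 9 k$ idle.
The 15 k$ tied up in street-tree planting is better spent on bridge inspection — total rises to 714 (72 k$).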